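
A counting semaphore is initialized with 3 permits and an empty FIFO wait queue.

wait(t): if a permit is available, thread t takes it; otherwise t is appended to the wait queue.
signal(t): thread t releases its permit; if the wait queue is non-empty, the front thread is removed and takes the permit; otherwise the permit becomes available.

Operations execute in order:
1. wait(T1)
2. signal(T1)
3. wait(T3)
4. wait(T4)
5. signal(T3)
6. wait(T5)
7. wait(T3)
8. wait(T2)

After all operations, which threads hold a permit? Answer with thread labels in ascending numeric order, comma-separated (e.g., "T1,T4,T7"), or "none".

Answer: T3,T4,T5

Derivation:
Step 1: wait(T1) -> count=2 queue=[] holders={T1}
Step 2: signal(T1) -> count=3 queue=[] holders={none}
Step 3: wait(T3) -> count=2 queue=[] holders={T3}
Step 4: wait(T4) -> count=1 queue=[] holders={T3,T4}
Step 5: signal(T3) -> count=2 queue=[] holders={T4}
Step 6: wait(T5) -> count=1 queue=[] holders={T4,T5}
Step 7: wait(T3) -> count=0 queue=[] holders={T3,T4,T5}
Step 8: wait(T2) -> count=0 queue=[T2] holders={T3,T4,T5}
Final holders: T3,T4,T5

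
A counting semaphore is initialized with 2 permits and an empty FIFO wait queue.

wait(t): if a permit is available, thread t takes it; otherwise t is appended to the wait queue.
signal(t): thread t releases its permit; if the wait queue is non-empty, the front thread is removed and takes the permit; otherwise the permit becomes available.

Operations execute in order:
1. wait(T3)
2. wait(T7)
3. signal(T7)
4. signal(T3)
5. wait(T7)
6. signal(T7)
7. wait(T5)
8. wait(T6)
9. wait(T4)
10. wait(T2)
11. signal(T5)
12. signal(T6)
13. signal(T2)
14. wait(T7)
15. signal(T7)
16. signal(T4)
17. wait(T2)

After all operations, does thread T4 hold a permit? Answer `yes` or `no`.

Step 1: wait(T3) -> count=1 queue=[] holders={T3}
Step 2: wait(T7) -> count=0 queue=[] holders={T3,T7}
Step 3: signal(T7) -> count=1 queue=[] holders={T3}
Step 4: signal(T3) -> count=2 queue=[] holders={none}
Step 5: wait(T7) -> count=1 queue=[] holders={T7}
Step 6: signal(T7) -> count=2 queue=[] holders={none}
Step 7: wait(T5) -> count=1 queue=[] holders={T5}
Step 8: wait(T6) -> count=0 queue=[] holders={T5,T6}
Step 9: wait(T4) -> count=0 queue=[T4] holders={T5,T6}
Step 10: wait(T2) -> count=0 queue=[T4,T2] holders={T5,T6}
Step 11: signal(T5) -> count=0 queue=[T2] holders={T4,T6}
Step 12: signal(T6) -> count=0 queue=[] holders={T2,T4}
Step 13: signal(T2) -> count=1 queue=[] holders={T4}
Step 14: wait(T7) -> count=0 queue=[] holders={T4,T7}
Step 15: signal(T7) -> count=1 queue=[] holders={T4}
Step 16: signal(T4) -> count=2 queue=[] holders={none}
Step 17: wait(T2) -> count=1 queue=[] holders={T2}
Final holders: {T2} -> T4 not in holders

Answer: no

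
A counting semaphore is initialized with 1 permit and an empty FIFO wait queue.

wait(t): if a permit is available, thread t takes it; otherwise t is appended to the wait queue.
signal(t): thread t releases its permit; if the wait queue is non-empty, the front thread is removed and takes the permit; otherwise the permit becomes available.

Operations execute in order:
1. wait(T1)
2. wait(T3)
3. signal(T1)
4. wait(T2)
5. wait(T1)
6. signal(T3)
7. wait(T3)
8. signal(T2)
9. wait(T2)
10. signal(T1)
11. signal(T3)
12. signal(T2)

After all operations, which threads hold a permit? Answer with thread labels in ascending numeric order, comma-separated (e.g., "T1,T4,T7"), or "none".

Answer: none

Derivation:
Step 1: wait(T1) -> count=0 queue=[] holders={T1}
Step 2: wait(T3) -> count=0 queue=[T3] holders={T1}
Step 3: signal(T1) -> count=0 queue=[] holders={T3}
Step 4: wait(T2) -> count=0 queue=[T2] holders={T3}
Step 5: wait(T1) -> count=0 queue=[T2,T1] holders={T3}
Step 6: signal(T3) -> count=0 queue=[T1] holders={T2}
Step 7: wait(T3) -> count=0 queue=[T1,T3] holders={T2}
Step 8: signal(T2) -> count=0 queue=[T3] holders={T1}
Step 9: wait(T2) -> count=0 queue=[T3,T2] holders={T1}
Step 10: signal(T1) -> count=0 queue=[T2] holders={T3}
Step 11: signal(T3) -> count=0 queue=[] holders={T2}
Step 12: signal(T2) -> count=1 queue=[] holders={none}
Final holders: none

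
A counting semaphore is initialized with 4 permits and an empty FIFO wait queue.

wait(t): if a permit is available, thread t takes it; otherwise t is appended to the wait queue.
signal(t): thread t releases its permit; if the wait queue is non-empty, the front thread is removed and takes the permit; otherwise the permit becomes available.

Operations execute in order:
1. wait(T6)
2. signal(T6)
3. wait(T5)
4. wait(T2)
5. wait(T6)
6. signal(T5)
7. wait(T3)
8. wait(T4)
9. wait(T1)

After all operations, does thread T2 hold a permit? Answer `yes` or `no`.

Step 1: wait(T6) -> count=3 queue=[] holders={T6}
Step 2: signal(T6) -> count=4 queue=[] holders={none}
Step 3: wait(T5) -> count=3 queue=[] holders={T5}
Step 4: wait(T2) -> count=2 queue=[] holders={T2,T5}
Step 5: wait(T6) -> count=1 queue=[] holders={T2,T5,T6}
Step 6: signal(T5) -> count=2 queue=[] holders={T2,T6}
Step 7: wait(T3) -> count=1 queue=[] holders={T2,T3,T6}
Step 8: wait(T4) -> count=0 queue=[] holders={T2,T3,T4,T6}
Step 9: wait(T1) -> count=0 queue=[T1] holders={T2,T3,T4,T6}
Final holders: {T2,T3,T4,T6} -> T2 in holders

Answer: yes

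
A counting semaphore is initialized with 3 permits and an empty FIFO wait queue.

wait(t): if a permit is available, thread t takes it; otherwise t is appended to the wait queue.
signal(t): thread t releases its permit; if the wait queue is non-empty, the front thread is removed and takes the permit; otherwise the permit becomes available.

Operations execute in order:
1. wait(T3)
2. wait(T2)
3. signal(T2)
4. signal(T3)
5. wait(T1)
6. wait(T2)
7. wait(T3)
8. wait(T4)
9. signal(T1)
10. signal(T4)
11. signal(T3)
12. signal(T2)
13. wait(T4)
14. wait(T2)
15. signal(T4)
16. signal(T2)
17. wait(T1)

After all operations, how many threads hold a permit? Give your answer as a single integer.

Answer: 1

Derivation:
Step 1: wait(T3) -> count=2 queue=[] holders={T3}
Step 2: wait(T2) -> count=1 queue=[] holders={T2,T3}
Step 3: signal(T2) -> count=2 queue=[] holders={T3}
Step 4: signal(T3) -> count=3 queue=[] holders={none}
Step 5: wait(T1) -> count=2 queue=[] holders={T1}
Step 6: wait(T2) -> count=1 queue=[] holders={T1,T2}
Step 7: wait(T3) -> count=0 queue=[] holders={T1,T2,T3}
Step 8: wait(T4) -> count=0 queue=[T4] holders={T1,T2,T3}
Step 9: signal(T1) -> count=0 queue=[] holders={T2,T3,T4}
Step 10: signal(T4) -> count=1 queue=[] holders={T2,T3}
Step 11: signal(T3) -> count=2 queue=[] holders={T2}
Step 12: signal(T2) -> count=3 queue=[] holders={none}
Step 13: wait(T4) -> count=2 queue=[] holders={T4}
Step 14: wait(T2) -> count=1 queue=[] holders={T2,T4}
Step 15: signal(T4) -> count=2 queue=[] holders={T2}
Step 16: signal(T2) -> count=3 queue=[] holders={none}
Step 17: wait(T1) -> count=2 queue=[] holders={T1}
Final holders: {T1} -> 1 thread(s)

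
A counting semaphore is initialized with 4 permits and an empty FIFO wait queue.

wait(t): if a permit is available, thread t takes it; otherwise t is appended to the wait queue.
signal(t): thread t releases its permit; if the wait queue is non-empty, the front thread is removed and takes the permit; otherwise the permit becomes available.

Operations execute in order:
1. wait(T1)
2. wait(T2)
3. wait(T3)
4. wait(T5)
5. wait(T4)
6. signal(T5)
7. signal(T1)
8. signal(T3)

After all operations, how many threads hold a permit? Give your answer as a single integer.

Step 1: wait(T1) -> count=3 queue=[] holders={T1}
Step 2: wait(T2) -> count=2 queue=[] holders={T1,T2}
Step 3: wait(T3) -> count=1 queue=[] holders={T1,T2,T3}
Step 4: wait(T5) -> count=0 queue=[] holders={T1,T2,T3,T5}
Step 5: wait(T4) -> count=0 queue=[T4] holders={T1,T2,T3,T5}
Step 6: signal(T5) -> count=0 queue=[] holders={T1,T2,T3,T4}
Step 7: signal(T1) -> count=1 queue=[] holders={T2,T3,T4}
Step 8: signal(T3) -> count=2 queue=[] holders={T2,T4}
Final holders: {T2,T4} -> 2 thread(s)

Answer: 2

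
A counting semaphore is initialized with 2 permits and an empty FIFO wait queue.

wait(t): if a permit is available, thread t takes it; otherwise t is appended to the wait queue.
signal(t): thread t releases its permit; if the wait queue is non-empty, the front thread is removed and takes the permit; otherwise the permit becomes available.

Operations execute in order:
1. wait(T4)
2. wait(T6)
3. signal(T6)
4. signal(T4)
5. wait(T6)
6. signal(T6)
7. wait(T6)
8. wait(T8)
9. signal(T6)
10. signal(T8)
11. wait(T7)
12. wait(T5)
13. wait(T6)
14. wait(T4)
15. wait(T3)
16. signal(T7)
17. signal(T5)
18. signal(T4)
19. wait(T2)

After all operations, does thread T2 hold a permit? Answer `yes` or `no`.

Step 1: wait(T4) -> count=1 queue=[] holders={T4}
Step 2: wait(T6) -> count=0 queue=[] holders={T4,T6}
Step 3: signal(T6) -> count=1 queue=[] holders={T4}
Step 4: signal(T4) -> count=2 queue=[] holders={none}
Step 5: wait(T6) -> count=1 queue=[] holders={T6}
Step 6: signal(T6) -> count=2 queue=[] holders={none}
Step 7: wait(T6) -> count=1 queue=[] holders={T6}
Step 8: wait(T8) -> count=0 queue=[] holders={T6,T8}
Step 9: signal(T6) -> count=1 queue=[] holders={T8}
Step 10: signal(T8) -> count=2 queue=[] holders={none}
Step 11: wait(T7) -> count=1 queue=[] holders={T7}
Step 12: wait(T5) -> count=0 queue=[] holders={T5,T7}
Step 13: wait(T6) -> count=0 queue=[T6] holders={T5,T7}
Step 14: wait(T4) -> count=0 queue=[T6,T4] holders={T5,T7}
Step 15: wait(T3) -> count=0 queue=[T6,T4,T3] holders={T5,T7}
Step 16: signal(T7) -> count=0 queue=[T4,T3] holders={T5,T6}
Step 17: signal(T5) -> count=0 queue=[T3] holders={T4,T6}
Step 18: signal(T4) -> count=0 queue=[] holders={T3,T6}
Step 19: wait(T2) -> count=0 queue=[T2] holders={T3,T6}
Final holders: {T3,T6} -> T2 not in holders

Answer: no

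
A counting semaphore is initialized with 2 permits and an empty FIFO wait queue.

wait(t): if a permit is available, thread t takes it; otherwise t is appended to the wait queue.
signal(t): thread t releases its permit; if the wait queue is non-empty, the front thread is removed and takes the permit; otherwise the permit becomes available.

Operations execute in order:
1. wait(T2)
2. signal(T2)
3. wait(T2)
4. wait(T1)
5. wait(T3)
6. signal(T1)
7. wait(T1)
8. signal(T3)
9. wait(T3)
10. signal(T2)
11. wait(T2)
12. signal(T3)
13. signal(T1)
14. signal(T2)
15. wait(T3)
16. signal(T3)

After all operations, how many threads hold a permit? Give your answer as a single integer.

Step 1: wait(T2) -> count=1 queue=[] holders={T2}
Step 2: signal(T2) -> count=2 queue=[] holders={none}
Step 3: wait(T2) -> count=1 queue=[] holders={T2}
Step 4: wait(T1) -> count=0 queue=[] holders={T1,T2}
Step 5: wait(T3) -> count=0 queue=[T3] holders={T1,T2}
Step 6: signal(T1) -> count=0 queue=[] holders={T2,T3}
Step 7: wait(T1) -> count=0 queue=[T1] holders={T2,T3}
Step 8: signal(T3) -> count=0 queue=[] holders={T1,T2}
Step 9: wait(T3) -> count=0 queue=[T3] holders={T1,T2}
Step 10: signal(T2) -> count=0 queue=[] holders={T1,T3}
Step 11: wait(T2) -> count=0 queue=[T2] holders={T1,T3}
Step 12: signal(T3) -> count=0 queue=[] holders={T1,T2}
Step 13: signal(T1) -> count=1 queue=[] holders={T2}
Step 14: signal(T2) -> count=2 queue=[] holders={none}
Step 15: wait(T3) -> count=1 queue=[] holders={T3}
Step 16: signal(T3) -> count=2 queue=[] holders={none}
Final holders: {none} -> 0 thread(s)

Answer: 0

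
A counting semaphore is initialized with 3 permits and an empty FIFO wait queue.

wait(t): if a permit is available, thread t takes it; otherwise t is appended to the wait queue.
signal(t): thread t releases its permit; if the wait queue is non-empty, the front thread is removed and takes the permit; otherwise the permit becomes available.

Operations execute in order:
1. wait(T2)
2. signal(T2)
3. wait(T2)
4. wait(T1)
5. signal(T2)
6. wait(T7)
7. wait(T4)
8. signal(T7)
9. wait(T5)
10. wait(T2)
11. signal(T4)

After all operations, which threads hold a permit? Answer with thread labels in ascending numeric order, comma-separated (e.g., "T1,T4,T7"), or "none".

Step 1: wait(T2) -> count=2 queue=[] holders={T2}
Step 2: signal(T2) -> count=3 queue=[] holders={none}
Step 3: wait(T2) -> count=2 queue=[] holders={T2}
Step 4: wait(T1) -> count=1 queue=[] holders={T1,T2}
Step 5: signal(T2) -> count=2 queue=[] holders={T1}
Step 6: wait(T7) -> count=1 queue=[] holders={T1,T7}
Step 7: wait(T4) -> count=0 queue=[] holders={T1,T4,T7}
Step 8: signal(T7) -> count=1 queue=[] holders={T1,T4}
Step 9: wait(T5) -> count=0 queue=[] holders={T1,T4,T5}
Step 10: wait(T2) -> count=0 queue=[T2] holders={T1,T4,T5}
Step 11: signal(T4) -> count=0 queue=[] holders={T1,T2,T5}
Final holders: T1,T2,T5

Answer: T1,T2,T5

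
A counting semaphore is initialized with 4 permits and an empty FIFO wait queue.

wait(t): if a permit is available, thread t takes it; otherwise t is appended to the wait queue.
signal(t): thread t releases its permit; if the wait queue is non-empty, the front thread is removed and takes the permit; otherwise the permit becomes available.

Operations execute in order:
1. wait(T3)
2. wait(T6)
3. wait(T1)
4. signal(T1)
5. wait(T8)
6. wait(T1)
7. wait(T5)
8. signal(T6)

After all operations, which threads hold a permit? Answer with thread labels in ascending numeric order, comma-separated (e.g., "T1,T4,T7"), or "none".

Answer: T1,T3,T5,T8

Derivation:
Step 1: wait(T3) -> count=3 queue=[] holders={T3}
Step 2: wait(T6) -> count=2 queue=[] holders={T3,T6}
Step 3: wait(T1) -> count=1 queue=[] holders={T1,T3,T6}
Step 4: signal(T1) -> count=2 queue=[] holders={T3,T6}
Step 5: wait(T8) -> count=1 queue=[] holders={T3,T6,T8}
Step 6: wait(T1) -> count=0 queue=[] holders={T1,T3,T6,T8}
Step 7: wait(T5) -> count=0 queue=[T5] holders={T1,T3,T6,T8}
Step 8: signal(T6) -> count=0 queue=[] holders={T1,T3,T5,T8}
Final holders: T1,T3,T5,T8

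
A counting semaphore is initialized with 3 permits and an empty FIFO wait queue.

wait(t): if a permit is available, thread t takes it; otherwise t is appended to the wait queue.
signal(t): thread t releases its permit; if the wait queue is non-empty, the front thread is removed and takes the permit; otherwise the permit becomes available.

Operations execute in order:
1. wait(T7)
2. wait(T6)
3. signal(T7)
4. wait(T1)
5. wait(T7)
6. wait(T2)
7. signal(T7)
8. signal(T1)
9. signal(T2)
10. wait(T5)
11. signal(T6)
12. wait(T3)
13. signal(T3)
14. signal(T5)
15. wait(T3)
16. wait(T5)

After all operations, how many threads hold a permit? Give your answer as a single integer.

Step 1: wait(T7) -> count=2 queue=[] holders={T7}
Step 2: wait(T6) -> count=1 queue=[] holders={T6,T7}
Step 3: signal(T7) -> count=2 queue=[] holders={T6}
Step 4: wait(T1) -> count=1 queue=[] holders={T1,T6}
Step 5: wait(T7) -> count=0 queue=[] holders={T1,T6,T7}
Step 6: wait(T2) -> count=0 queue=[T2] holders={T1,T6,T7}
Step 7: signal(T7) -> count=0 queue=[] holders={T1,T2,T6}
Step 8: signal(T1) -> count=1 queue=[] holders={T2,T6}
Step 9: signal(T2) -> count=2 queue=[] holders={T6}
Step 10: wait(T5) -> count=1 queue=[] holders={T5,T6}
Step 11: signal(T6) -> count=2 queue=[] holders={T5}
Step 12: wait(T3) -> count=1 queue=[] holders={T3,T5}
Step 13: signal(T3) -> count=2 queue=[] holders={T5}
Step 14: signal(T5) -> count=3 queue=[] holders={none}
Step 15: wait(T3) -> count=2 queue=[] holders={T3}
Step 16: wait(T5) -> count=1 queue=[] holders={T3,T5}
Final holders: {T3,T5} -> 2 thread(s)

Answer: 2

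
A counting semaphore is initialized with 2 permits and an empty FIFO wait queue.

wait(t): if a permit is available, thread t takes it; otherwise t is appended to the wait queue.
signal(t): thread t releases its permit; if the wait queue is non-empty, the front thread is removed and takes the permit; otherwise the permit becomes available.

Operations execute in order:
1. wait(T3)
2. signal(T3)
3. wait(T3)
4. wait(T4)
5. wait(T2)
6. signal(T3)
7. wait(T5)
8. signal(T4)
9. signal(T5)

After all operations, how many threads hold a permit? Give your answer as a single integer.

Answer: 1

Derivation:
Step 1: wait(T3) -> count=1 queue=[] holders={T3}
Step 2: signal(T3) -> count=2 queue=[] holders={none}
Step 3: wait(T3) -> count=1 queue=[] holders={T3}
Step 4: wait(T4) -> count=0 queue=[] holders={T3,T4}
Step 5: wait(T2) -> count=0 queue=[T2] holders={T3,T4}
Step 6: signal(T3) -> count=0 queue=[] holders={T2,T4}
Step 7: wait(T5) -> count=0 queue=[T5] holders={T2,T4}
Step 8: signal(T4) -> count=0 queue=[] holders={T2,T5}
Step 9: signal(T5) -> count=1 queue=[] holders={T2}
Final holders: {T2} -> 1 thread(s)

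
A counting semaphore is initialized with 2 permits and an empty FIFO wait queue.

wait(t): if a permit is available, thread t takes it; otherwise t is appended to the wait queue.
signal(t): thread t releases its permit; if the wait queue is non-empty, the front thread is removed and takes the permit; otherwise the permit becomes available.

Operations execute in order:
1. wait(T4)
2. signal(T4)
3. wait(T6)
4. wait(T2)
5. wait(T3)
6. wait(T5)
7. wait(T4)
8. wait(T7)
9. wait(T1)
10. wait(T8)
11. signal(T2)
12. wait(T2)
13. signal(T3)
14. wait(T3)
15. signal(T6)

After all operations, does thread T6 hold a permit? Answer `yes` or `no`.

Step 1: wait(T4) -> count=1 queue=[] holders={T4}
Step 2: signal(T4) -> count=2 queue=[] holders={none}
Step 3: wait(T6) -> count=1 queue=[] holders={T6}
Step 4: wait(T2) -> count=0 queue=[] holders={T2,T6}
Step 5: wait(T3) -> count=0 queue=[T3] holders={T2,T6}
Step 6: wait(T5) -> count=0 queue=[T3,T5] holders={T2,T6}
Step 7: wait(T4) -> count=0 queue=[T3,T5,T4] holders={T2,T6}
Step 8: wait(T7) -> count=0 queue=[T3,T5,T4,T7] holders={T2,T6}
Step 9: wait(T1) -> count=0 queue=[T3,T5,T4,T7,T1] holders={T2,T6}
Step 10: wait(T8) -> count=0 queue=[T3,T5,T4,T7,T1,T8] holders={T2,T6}
Step 11: signal(T2) -> count=0 queue=[T5,T4,T7,T1,T8] holders={T3,T6}
Step 12: wait(T2) -> count=0 queue=[T5,T4,T7,T1,T8,T2] holders={T3,T6}
Step 13: signal(T3) -> count=0 queue=[T4,T7,T1,T8,T2] holders={T5,T6}
Step 14: wait(T3) -> count=0 queue=[T4,T7,T1,T8,T2,T3] holders={T5,T6}
Step 15: signal(T6) -> count=0 queue=[T7,T1,T8,T2,T3] holders={T4,T5}
Final holders: {T4,T5} -> T6 not in holders

Answer: no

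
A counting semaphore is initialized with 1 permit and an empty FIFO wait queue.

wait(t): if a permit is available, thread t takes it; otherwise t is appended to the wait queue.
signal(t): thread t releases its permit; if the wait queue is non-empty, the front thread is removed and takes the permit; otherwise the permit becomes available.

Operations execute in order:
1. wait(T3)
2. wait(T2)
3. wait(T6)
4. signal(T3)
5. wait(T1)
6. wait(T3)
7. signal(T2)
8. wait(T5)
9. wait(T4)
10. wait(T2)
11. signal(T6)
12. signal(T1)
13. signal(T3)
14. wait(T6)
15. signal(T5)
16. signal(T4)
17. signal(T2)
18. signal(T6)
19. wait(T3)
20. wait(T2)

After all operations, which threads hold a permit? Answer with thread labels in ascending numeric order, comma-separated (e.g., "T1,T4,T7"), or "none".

Answer: T3

Derivation:
Step 1: wait(T3) -> count=0 queue=[] holders={T3}
Step 2: wait(T2) -> count=0 queue=[T2] holders={T3}
Step 3: wait(T6) -> count=0 queue=[T2,T6] holders={T3}
Step 4: signal(T3) -> count=0 queue=[T6] holders={T2}
Step 5: wait(T1) -> count=0 queue=[T6,T1] holders={T2}
Step 6: wait(T3) -> count=0 queue=[T6,T1,T3] holders={T2}
Step 7: signal(T2) -> count=0 queue=[T1,T3] holders={T6}
Step 8: wait(T5) -> count=0 queue=[T1,T3,T5] holders={T6}
Step 9: wait(T4) -> count=0 queue=[T1,T3,T5,T4] holders={T6}
Step 10: wait(T2) -> count=0 queue=[T1,T3,T5,T4,T2] holders={T6}
Step 11: signal(T6) -> count=0 queue=[T3,T5,T4,T2] holders={T1}
Step 12: signal(T1) -> count=0 queue=[T5,T4,T2] holders={T3}
Step 13: signal(T3) -> count=0 queue=[T4,T2] holders={T5}
Step 14: wait(T6) -> count=0 queue=[T4,T2,T6] holders={T5}
Step 15: signal(T5) -> count=0 queue=[T2,T6] holders={T4}
Step 16: signal(T4) -> count=0 queue=[T6] holders={T2}
Step 17: signal(T2) -> count=0 queue=[] holders={T6}
Step 18: signal(T6) -> count=1 queue=[] holders={none}
Step 19: wait(T3) -> count=0 queue=[] holders={T3}
Step 20: wait(T2) -> count=0 queue=[T2] holders={T3}
Final holders: T3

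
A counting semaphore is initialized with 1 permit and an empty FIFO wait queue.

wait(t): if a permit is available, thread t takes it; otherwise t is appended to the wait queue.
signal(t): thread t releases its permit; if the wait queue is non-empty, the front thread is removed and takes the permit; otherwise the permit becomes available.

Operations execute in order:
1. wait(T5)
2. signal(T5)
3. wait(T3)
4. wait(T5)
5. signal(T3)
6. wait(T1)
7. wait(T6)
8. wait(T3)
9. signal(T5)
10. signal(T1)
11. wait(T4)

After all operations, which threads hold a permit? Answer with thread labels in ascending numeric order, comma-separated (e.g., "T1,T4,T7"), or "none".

Step 1: wait(T5) -> count=0 queue=[] holders={T5}
Step 2: signal(T5) -> count=1 queue=[] holders={none}
Step 3: wait(T3) -> count=0 queue=[] holders={T3}
Step 4: wait(T5) -> count=0 queue=[T5] holders={T3}
Step 5: signal(T3) -> count=0 queue=[] holders={T5}
Step 6: wait(T1) -> count=0 queue=[T1] holders={T5}
Step 7: wait(T6) -> count=0 queue=[T1,T6] holders={T5}
Step 8: wait(T3) -> count=0 queue=[T1,T6,T3] holders={T5}
Step 9: signal(T5) -> count=0 queue=[T6,T3] holders={T1}
Step 10: signal(T1) -> count=0 queue=[T3] holders={T6}
Step 11: wait(T4) -> count=0 queue=[T3,T4] holders={T6}
Final holders: T6

Answer: T6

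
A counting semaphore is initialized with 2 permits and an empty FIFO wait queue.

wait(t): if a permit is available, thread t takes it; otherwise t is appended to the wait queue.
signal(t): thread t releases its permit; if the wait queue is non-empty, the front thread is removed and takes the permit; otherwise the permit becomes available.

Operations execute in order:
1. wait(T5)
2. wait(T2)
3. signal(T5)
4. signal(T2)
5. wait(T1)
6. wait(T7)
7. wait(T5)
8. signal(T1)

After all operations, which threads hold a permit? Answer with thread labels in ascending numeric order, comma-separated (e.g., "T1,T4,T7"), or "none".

Step 1: wait(T5) -> count=1 queue=[] holders={T5}
Step 2: wait(T2) -> count=0 queue=[] holders={T2,T5}
Step 3: signal(T5) -> count=1 queue=[] holders={T2}
Step 4: signal(T2) -> count=2 queue=[] holders={none}
Step 5: wait(T1) -> count=1 queue=[] holders={T1}
Step 6: wait(T7) -> count=0 queue=[] holders={T1,T7}
Step 7: wait(T5) -> count=0 queue=[T5] holders={T1,T7}
Step 8: signal(T1) -> count=0 queue=[] holders={T5,T7}
Final holders: T5,T7

Answer: T5,T7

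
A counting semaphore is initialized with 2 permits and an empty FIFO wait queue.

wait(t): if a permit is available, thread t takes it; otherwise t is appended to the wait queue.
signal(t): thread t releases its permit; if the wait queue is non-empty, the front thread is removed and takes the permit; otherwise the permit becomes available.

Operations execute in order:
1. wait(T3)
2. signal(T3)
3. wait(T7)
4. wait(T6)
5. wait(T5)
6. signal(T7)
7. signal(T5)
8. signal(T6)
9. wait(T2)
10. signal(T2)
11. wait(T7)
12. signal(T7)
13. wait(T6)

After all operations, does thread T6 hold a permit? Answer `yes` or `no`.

Answer: yes

Derivation:
Step 1: wait(T3) -> count=1 queue=[] holders={T3}
Step 2: signal(T3) -> count=2 queue=[] holders={none}
Step 3: wait(T7) -> count=1 queue=[] holders={T7}
Step 4: wait(T6) -> count=0 queue=[] holders={T6,T7}
Step 5: wait(T5) -> count=0 queue=[T5] holders={T6,T7}
Step 6: signal(T7) -> count=0 queue=[] holders={T5,T6}
Step 7: signal(T5) -> count=1 queue=[] holders={T6}
Step 8: signal(T6) -> count=2 queue=[] holders={none}
Step 9: wait(T2) -> count=1 queue=[] holders={T2}
Step 10: signal(T2) -> count=2 queue=[] holders={none}
Step 11: wait(T7) -> count=1 queue=[] holders={T7}
Step 12: signal(T7) -> count=2 queue=[] holders={none}
Step 13: wait(T6) -> count=1 queue=[] holders={T6}
Final holders: {T6} -> T6 in holders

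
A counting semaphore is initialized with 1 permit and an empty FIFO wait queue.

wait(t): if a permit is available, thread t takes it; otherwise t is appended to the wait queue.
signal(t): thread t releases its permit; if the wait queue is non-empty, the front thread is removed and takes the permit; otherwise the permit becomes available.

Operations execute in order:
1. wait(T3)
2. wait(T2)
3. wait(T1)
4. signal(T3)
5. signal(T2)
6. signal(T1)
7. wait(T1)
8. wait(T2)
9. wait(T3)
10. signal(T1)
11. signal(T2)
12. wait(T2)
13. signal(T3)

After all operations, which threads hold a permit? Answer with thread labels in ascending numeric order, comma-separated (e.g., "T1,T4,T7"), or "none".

Step 1: wait(T3) -> count=0 queue=[] holders={T3}
Step 2: wait(T2) -> count=0 queue=[T2] holders={T3}
Step 3: wait(T1) -> count=0 queue=[T2,T1] holders={T3}
Step 4: signal(T3) -> count=0 queue=[T1] holders={T2}
Step 5: signal(T2) -> count=0 queue=[] holders={T1}
Step 6: signal(T1) -> count=1 queue=[] holders={none}
Step 7: wait(T1) -> count=0 queue=[] holders={T1}
Step 8: wait(T2) -> count=0 queue=[T2] holders={T1}
Step 9: wait(T3) -> count=0 queue=[T2,T3] holders={T1}
Step 10: signal(T1) -> count=0 queue=[T3] holders={T2}
Step 11: signal(T2) -> count=0 queue=[] holders={T3}
Step 12: wait(T2) -> count=0 queue=[T2] holders={T3}
Step 13: signal(T3) -> count=0 queue=[] holders={T2}
Final holders: T2

Answer: T2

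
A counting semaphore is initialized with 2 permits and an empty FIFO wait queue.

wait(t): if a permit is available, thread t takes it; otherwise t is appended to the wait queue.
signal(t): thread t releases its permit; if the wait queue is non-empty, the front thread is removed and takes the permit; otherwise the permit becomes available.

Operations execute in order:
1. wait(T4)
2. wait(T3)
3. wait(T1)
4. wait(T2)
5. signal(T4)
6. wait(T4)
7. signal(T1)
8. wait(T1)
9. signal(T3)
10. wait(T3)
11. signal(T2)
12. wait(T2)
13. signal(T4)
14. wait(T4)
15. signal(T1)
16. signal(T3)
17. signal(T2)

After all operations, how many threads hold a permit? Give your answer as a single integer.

Answer: 1

Derivation:
Step 1: wait(T4) -> count=1 queue=[] holders={T4}
Step 2: wait(T3) -> count=0 queue=[] holders={T3,T4}
Step 3: wait(T1) -> count=0 queue=[T1] holders={T3,T4}
Step 4: wait(T2) -> count=0 queue=[T1,T2] holders={T3,T4}
Step 5: signal(T4) -> count=0 queue=[T2] holders={T1,T3}
Step 6: wait(T4) -> count=0 queue=[T2,T4] holders={T1,T3}
Step 7: signal(T1) -> count=0 queue=[T4] holders={T2,T3}
Step 8: wait(T1) -> count=0 queue=[T4,T1] holders={T2,T3}
Step 9: signal(T3) -> count=0 queue=[T1] holders={T2,T4}
Step 10: wait(T3) -> count=0 queue=[T1,T3] holders={T2,T4}
Step 11: signal(T2) -> count=0 queue=[T3] holders={T1,T4}
Step 12: wait(T2) -> count=0 queue=[T3,T2] holders={T1,T4}
Step 13: signal(T4) -> count=0 queue=[T2] holders={T1,T3}
Step 14: wait(T4) -> count=0 queue=[T2,T4] holders={T1,T3}
Step 15: signal(T1) -> count=0 queue=[T4] holders={T2,T3}
Step 16: signal(T3) -> count=0 queue=[] holders={T2,T4}
Step 17: signal(T2) -> count=1 queue=[] holders={T4}
Final holders: {T4} -> 1 thread(s)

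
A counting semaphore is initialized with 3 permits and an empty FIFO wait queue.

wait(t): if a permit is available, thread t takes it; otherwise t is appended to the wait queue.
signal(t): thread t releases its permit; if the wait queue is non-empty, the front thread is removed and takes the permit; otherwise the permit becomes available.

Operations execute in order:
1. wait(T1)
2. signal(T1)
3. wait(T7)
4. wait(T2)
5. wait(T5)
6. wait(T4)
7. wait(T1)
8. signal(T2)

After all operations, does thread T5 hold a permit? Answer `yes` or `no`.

Step 1: wait(T1) -> count=2 queue=[] holders={T1}
Step 2: signal(T1) -> count=3 queue=[] holders={none}
Step 3: wait(T7) -> count=2 queue=[] holders={T7}
Step 4: wait(T2) -> count=1 queue=[] holders={T2,T7}
Step 5: wait(T5) -> count=0 queue=[] holders={T2,T5,T7}
Step 6: wait(T4) -> count=0 queue=[T4] holders={T2,T5,T7}
Step 7: wait(T1) -> count=0 queue=[T4,T1] holders={T2,T5,T7}
Step 8: signal(T2) -> count=0 queue=[T1] holders={T4,T5,T7}
Final holders: {T4,T5,T7} -> T5 in holders

Answer: yes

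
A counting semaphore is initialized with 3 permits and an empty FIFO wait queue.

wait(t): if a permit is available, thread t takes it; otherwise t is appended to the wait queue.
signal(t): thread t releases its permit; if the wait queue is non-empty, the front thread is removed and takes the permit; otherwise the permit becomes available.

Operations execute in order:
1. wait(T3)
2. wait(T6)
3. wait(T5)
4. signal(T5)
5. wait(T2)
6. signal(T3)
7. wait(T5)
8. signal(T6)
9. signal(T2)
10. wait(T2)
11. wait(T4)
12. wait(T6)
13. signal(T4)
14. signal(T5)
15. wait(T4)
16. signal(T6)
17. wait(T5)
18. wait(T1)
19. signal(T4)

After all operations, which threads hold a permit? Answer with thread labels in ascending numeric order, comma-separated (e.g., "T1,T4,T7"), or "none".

Step 1: wait(T3) -> count=2 queue=[] holders={T3}
Step 2: wait(T6) -> count=1 queue=[] holders={T3,T6}
Step 3: wait(T5) -> count=0 queue=[] holders={T3,T5,T6}
Step 4: signal(T5) -> count=1 queue=[] holders={T3,T6}
Step 5: wait(T2) -> count=0 queue=[] holders={T2,T3,T6}
Step 6: signal(T3) -> count=1 queue=[] holders={T2,T6}
Step 7: wait(T5) -> count=0 queue=[] holders={T2,T5,T6}
Step 8: signal(T6) -> count=1 queue=[] holders={T2,T5}
Step 9: signal(T2) -> count=2 queue=[] holders={T5}
Step 10: wait(T2) -> count=1 queue=[] holders={T2,T5}
Step 11: wait(T4) -> count=0 queue=[] holders={T2,T4,T5}
Step 12: wait(T6) -> count=0 queue=[T6] holders={T2,T4,T5}
Step 13: signal(T4) -> count=0 queue=[] holders={T2,T5,T6}
Step 14: signal(T5) -> count=1 queue=[] holders={T2,T6}
Step 15: wait(T4) -> count=0 queue=[] holders={T2,T4,T6}
Step 16: signal(T6) -> count=1 queue=[] holders={T2,T4}
Step 17: wait(T5) -> count=0 queue=[] holders={T2,T4,T5}
Step 18: wait(T1) -> count=0 queue=[T1] holders={T2,T4,T5}
Step 19: signal(T4) -> count=0 queue=[] holders={T1,T2,T5}
Final holders: T1,T2,T5

Answer: T1,T2,T5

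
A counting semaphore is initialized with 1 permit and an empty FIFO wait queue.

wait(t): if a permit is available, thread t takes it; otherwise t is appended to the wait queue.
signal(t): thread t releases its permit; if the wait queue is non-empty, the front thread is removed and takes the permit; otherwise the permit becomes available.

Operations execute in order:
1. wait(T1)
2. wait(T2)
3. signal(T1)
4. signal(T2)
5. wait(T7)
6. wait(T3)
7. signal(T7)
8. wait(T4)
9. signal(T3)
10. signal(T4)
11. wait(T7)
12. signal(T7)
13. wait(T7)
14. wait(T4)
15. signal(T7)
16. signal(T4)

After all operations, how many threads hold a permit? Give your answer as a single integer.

Answer: 0

Derivation:
Step 1: wait(T1) -> count=0 queue=[] holders={T1}
Step 2: wait(T2) -> count=0 queue=[T2] holders={T1}
Step 3: signal(T1) -> count=0 queue=[] holders={T2}
Step 4: signal(T2) -> count=1 queue=[] holders={none}
Step 5: wait(T7) -> count=0 queue=[] holders={T7}
Step 6: wait(T3) -> count=0 queue=[T3] holders={T7}
Step 7: signal(T7) -> count=0 queue=[] holders={T3}
Step 8: wait(T4) -> count=0 queue=[T4] holders={T3}
Step 9: signal(T3) -> count=0 queue=[] holders={T4}
Step 10: signal(T4) -> count=1 queue=[] holders={none}
Step 11: wait(T7) -> count=0 queue=[] holders={T7}
Step 12: signal(T7) -> count=1 queue=[] holders={none}
Step 13: wait(T7) -> count=0 queue=[] holders={T7}
Step 14: wait(T4) -> count=0 queue=[T4] holders={T7}
Step 15: signal(T7) -> count=0 queue=[] holders={T4}
Step 16: signal(T4) -> count=1 queue=[] holders={none}
Final holders: {none} -> 0 thread(s)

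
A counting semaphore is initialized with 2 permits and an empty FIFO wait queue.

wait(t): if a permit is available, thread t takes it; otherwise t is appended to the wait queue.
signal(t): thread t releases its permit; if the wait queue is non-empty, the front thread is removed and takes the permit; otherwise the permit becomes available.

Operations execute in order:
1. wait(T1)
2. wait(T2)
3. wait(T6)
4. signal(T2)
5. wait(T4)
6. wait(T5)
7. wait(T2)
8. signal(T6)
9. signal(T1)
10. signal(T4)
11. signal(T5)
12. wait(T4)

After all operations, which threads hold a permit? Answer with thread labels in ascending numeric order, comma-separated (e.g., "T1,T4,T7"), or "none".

Answer: T2,T4

Derivation:
Step 1: wait(T1) -> count=1 queue=[] holders={T1}
Step 2: wait(T2) -> count=0 queue=[] holders={T1,T2}
Step 3: wait(T6) -> count=0 queue=[T6] holders={T1,T2}
Step 4: signal(T2) -> count=0 queue=[] holders={T1,T6}
Step 5: wait(T4) -> count=0 queue=[T4] holders={T1,T6}
Step 6: wait(T5) -> count=0 queue=[T4,T5] holders={T1,T6}
Step 7: wait(T2) -> count=0 queue=[T4,T5,T2] holders={T1,T6}
Step 8: signal(T6) -> count=0 queue=[T5,T2] holders={T1,T4}
Step 9: signal(T1) -> count=0 queue=[T2] holders={T4,T5}
Step 10: signal(T4) -> count=0 queue=[] holders={T2,T5}
Step 11: signal(T5) -> count=1 queue=[] holders={T2}
Step 12: wait(T4) -> count=0 queue=[] holders={T2,T4}
Final holders: T2,T4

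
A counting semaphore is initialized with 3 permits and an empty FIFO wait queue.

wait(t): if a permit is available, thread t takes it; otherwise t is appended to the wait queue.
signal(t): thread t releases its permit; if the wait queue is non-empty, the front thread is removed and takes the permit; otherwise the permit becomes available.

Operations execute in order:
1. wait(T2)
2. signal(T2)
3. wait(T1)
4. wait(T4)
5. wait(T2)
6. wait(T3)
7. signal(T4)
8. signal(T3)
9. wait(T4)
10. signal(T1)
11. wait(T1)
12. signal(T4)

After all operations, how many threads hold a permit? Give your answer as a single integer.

Step 1: wait(T2) -> count=2 queue=[] holders={T2}
Step 2: signal(T2) -> count=3 queue=[] holders={none}
Step 3: wait(T1) -> count=2 queue=[] holders={T1}
Step 4: wait(T4) -> count=1 queue=[] holders={T1,T4}
Step 5: wait(T2) -> count=0 queue=[] holders={T1,T2,T4}
Step 6: wait(T3) -> count=0 queue=[T3] holders={T1,T2,T4}
Step 7: signal(T4) -> count=0 queue=[] holders={T1,T2,T3}
Step 8: signal(T3) -> count=1 queue=[] holders={T1,T2}
Step 9: wait(T4) -> count=0 queue=[] holders={T1,T2,T4}
Step 10: signal(T1) -> count=1 queue=[] holders={T2,T4}
Step 11: wait(T1) -> count=0 queue=[] holders={T1,T2,T4}
Step 12: signal(T4) -> count=1 queue=[] holders={T1,T2}
Final holders: {T1,T2} -> 2 thread(s)

Answer: 2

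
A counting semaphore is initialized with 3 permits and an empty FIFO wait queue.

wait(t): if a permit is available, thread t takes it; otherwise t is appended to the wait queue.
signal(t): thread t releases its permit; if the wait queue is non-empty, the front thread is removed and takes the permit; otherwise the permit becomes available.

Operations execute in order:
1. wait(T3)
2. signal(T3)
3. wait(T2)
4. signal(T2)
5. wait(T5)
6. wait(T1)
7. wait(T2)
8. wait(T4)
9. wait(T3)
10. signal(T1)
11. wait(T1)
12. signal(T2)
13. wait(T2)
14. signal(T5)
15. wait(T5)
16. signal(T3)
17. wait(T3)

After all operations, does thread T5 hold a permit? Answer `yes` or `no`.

Answer: no

Derivation:
Step 1: wait(T3) -> count=2 queue=[] holders={T3}
Step 2: signal(T3) -> count=3 queue=[] holders={none}
Step 3: wait(T2) -> count=2 queue=[] holders={T2}
Step 4: signal(T2) -> count=3 queue=[] holders={none}
Step 5: wait(T5) -> count=2 queue=[] holders={T5}
Step 6: wait(T1) -> count=1 queue=[] holders={T1,T5}
Step 7: wait(T2) -> count=0 queue=[] holders={T1,T2,T5}
Step 8: wait(T4) -> count=0 queue=[T4] holders={T1,T2,T5}
Step 9: wait(T3) -> count=0 queue=[T4,T3] holders={T1,T2,T5}
Step 10: signal(T1) -> count=0 queue=[T3] holders={T2,T4,T5}
Step 11: wait(T1) -> count=0 queue=[T3,T1] holders={T2,T4,T5}
Step 12: signal(T2) -> count=0 queue=[T1] holders={T3,T4,T5}
Step 13: wait(T2) -> count=0 queue=[T1,T2] holders={T3,T4,T5}
Step 14: signal(T5) -> count=0 queue=[T2] holders={T1,T3,T4}
Step 15: wait(T5) -> count=0 queue=[T2,T5] holders={T1,T3,T4}
Step 16: signal(T3) -> count=0 queue=[T5] holders={T1,T2,T4}
Step 17: wait(T3) -> count=0 queue=[T5,T3] holders={T1,T2,T4}
Final holders: {T1,T2,T4} -> T5 not in holders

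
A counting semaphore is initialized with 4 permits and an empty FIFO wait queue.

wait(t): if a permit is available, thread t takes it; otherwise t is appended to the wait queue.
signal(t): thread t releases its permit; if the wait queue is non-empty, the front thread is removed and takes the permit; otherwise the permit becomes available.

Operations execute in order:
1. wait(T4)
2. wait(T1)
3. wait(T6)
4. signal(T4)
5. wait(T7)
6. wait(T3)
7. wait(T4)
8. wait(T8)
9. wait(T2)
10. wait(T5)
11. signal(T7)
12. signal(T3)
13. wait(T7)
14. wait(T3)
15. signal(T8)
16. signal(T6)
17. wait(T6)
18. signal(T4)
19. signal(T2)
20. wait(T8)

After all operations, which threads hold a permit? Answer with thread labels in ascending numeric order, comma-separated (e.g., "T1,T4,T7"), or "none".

Step 1: wait(T4) -> count=3 queue=[] holders={T4}
Step 2: wait(T1) -> count=2 queue=[] holders={T1,T4}
Step 3: wait(T6) -> count=1 queue=[] holders={T1,T4,T6}
Step 4: signal(T4) -> count=2 queue=[] holders={T1,T6}
Step 5: wait(T7) -> count=1 queue=[] holders={T1,T6,T7}
Step 6: wait(T3) -> count=0 queue=[] holders={T1,T3,T6,T7}
Step 7: wait(T4) -> count=0 queue=[T4] holders={T1,T3,T6,T7}
Step 8: wait(T8) -> count=0 queue=[T4,T8] holders={T1,T3,T6,T7}
Step 9: wait(T2) -> count=0 queue=[T4,T8,T2] holders={T1,T3,T6,T7}
Step 10: wait(T5) -> count=0 queue=[T4,T8,T2,T5] holders={T1,T3,T6,T7}
Step 11: signal(T7) -> count=0 queue=[T8,T2,T5] holders={T1,T3,T4,T6}
Step 12: signal(T3) -> count=0 queue=[T2,T5] holders={T1,T4,T6,T8}
Step 13: wait(T7) -> count=0 queue=[T2,T5,T7] holders={T1,T4,T6,T8}
Step 14: wait(T3) -> count=0 queue=[T2,T5,T7,T3] holders={T1,T4,T6,T8}
Step 15: signal(T8) -> count=0 queue=[T5,T7,T3] holders={T1,T2,T4,T6}
Step 16: signal(T6) -> count=0 queue=[T7,T3] holders={T1,T2,T4,T5}
Step 17: wait(T6) -> count=0 queue=[T7,T3,T6] holders={T1,T2,T4,T5}
Step 18: signal(T4) -> count=0 queue=[T3,T6] holders={T1,T2,T5,T7}
Step 19: signal(T2) -> count=0 queue=[T6] holders={T1,T3,T5,T7}
Step 20: wait(T8) -> count=0 queue=[T6,T8] holders={T1,T3,T5,T7}
Final holders: T1,T3,T5,T7

Answer: T1,T3,T5,T7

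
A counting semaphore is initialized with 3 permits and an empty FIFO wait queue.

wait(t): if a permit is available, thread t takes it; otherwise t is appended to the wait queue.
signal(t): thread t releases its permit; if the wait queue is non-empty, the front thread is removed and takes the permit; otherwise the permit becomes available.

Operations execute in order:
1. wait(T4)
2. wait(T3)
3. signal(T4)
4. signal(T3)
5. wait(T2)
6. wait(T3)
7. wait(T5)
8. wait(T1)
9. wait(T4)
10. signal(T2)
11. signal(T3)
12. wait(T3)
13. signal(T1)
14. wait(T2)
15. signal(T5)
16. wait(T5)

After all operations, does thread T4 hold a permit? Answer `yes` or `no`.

Step 1: wait(T4) -> count=2 queue=[] holders={T4}
Step 2: wait(T3) -> count=1 queue=[] holders={T3,T4}
Step 3: signal(T4) -> count=2 queue=[] holders={T3}
Step 4: signal(T3) -> count=3 queue=[] holders={none}
Step 5: wait(T2) -> count=2 queue=[] holders={T2}
Step 6: wait(T3) -> count=1 queue=[] holders={T2,T3}
Step 7: wait(T5) -> count=0 queue=[] holders={T2,T3,T5}
Step 8: wait(T1) -> count=0 queue=[T1] holders={T2,T3,T5}
Step 9: wait(T4) -> count=0 queue=[T1,T4] holders={T2,T3,T5}
Step 10: signal(T2) -> count=0 queue=[T4] holders={T1,T3,T5}
Step 11: signal(T3) -> count=0 queue=[] holders={T1,T4,T5}
Step 12: wait(T3) -> count=0 queue=[T3] holders={T1,T4,T5}
Step 13: signal(T1) -> count=0 queue=[] holders={T3,T4,T5}
Step 14: wait(T2) -> count=0 queue=[T2] holders={T3,T4,T5}
Step 15: signal(T5) -> count=0 queue=[] holders={T2,T3,T4}
Step 16: wait(T5) -> count=0 queue=[T5] holders={T2,T3,T4}
Final holders: {T2,T3,T4} -> T4 in holders

Answer: yes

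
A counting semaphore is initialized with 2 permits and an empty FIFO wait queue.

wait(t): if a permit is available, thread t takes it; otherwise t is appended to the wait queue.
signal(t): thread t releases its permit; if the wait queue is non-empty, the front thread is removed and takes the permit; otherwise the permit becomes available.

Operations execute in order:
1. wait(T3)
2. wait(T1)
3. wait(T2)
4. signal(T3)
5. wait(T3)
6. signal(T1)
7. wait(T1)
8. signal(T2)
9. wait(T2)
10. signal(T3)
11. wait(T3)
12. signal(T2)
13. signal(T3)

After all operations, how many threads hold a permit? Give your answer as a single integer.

Step 1: wait(T3) -> count=1 queue=[] holders={T3}
Step 2: wait(T1) -> count=0 queue=[] holders={T1,T3}
Step 3: wait(T2) -> count=0 queue=[T2] holders={T1,T3}
Step 4: signal(T3) -> count=0 queue=[] holders={T1,T2}
Step 5: wait(T3) -> count=0 queue=[T3] holders={T1,T2}
Step 6: signal(T1) -> count=0 queue=[] holders={T2,T3}
Step 7: wait(T1) -> count=0 queue=[T1] holders={T2,T3}
Step 8: signal(T2) -> count=0 queue=[] holders={T1,T3}
Step 9: wait(T2) -> count=0 queue=[T2] holders={T1,T3}
Step 10: signal(T3) -> count=0 queue=[] holders={T1,T2}
Step 11: wait(T3) -> count=0 queue=[T3] holders={T1,T2}
Step 12: signal(T2) -> count=0 queue=[] holders={T1,T3}
Step 13: signal(T3) -> count=1 queue=[] holders={T1}
Final holders: {T1} -> 1 thread(s)

Answer: 1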